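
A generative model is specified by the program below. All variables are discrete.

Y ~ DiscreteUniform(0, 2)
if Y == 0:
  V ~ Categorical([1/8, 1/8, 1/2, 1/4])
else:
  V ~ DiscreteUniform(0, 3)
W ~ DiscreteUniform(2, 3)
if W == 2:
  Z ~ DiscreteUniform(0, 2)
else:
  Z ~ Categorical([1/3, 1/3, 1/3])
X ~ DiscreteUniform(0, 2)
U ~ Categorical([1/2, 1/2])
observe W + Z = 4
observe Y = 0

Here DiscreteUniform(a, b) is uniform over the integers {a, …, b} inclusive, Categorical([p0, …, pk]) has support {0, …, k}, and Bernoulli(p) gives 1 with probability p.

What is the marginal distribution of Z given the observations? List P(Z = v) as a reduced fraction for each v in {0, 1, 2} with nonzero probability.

Enumerate traces; 48 have nonzero weight after conditioning:
  (Y=0, V=0, W=2, Z=2, X=0, U=0) weight 1/864
  (Y=0, V=0, W=2, Z=2, X=0, U=1) weight 1/864
  (Y=0, V=0, W=2, Z=2, X=1, U=0) weight 1/864
  (Y=0, V=0, W=2, Z=2, X=1, U=1) weight 1/864
  (Y=0, V=0, W=2, Z=2, X=2, U=0) weight 1/864
  (Y=0, V=0, W=2, Z=2, X=2, U=1) weight 1/864
  (Y=0, V=0, W=3, Z=1, X=0, U=0) weight 1/864
  (Y=0, V=0, W=3, Z=1, X=0, U=1) weight 1/864
  … 40 more
Group by Z:
  weight(Z=1) = 1/18
  weight(Z=2) = 1/18
Total weight = 1/18 + 1/18 = 1/9
P(Z=1 | obs) = 1/18 / 1/9 = 1/2
P(Z=2 | obs) = 1/18 / 1/9 = 1/2

P(Z=1) = 1/2, P(Z=2) = 1/2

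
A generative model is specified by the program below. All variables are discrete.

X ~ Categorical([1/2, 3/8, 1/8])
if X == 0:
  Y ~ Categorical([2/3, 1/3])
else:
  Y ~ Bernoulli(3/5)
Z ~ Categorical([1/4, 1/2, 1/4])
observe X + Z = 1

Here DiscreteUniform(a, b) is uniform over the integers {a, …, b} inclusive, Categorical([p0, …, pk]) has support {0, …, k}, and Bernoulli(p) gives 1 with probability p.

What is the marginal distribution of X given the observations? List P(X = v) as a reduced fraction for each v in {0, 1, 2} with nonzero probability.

P(X=0) = 8/11, P(X=1) = 3/11

Enumerate traces; 4 have nonzero weight after conditioning:
  (X=0, Y=0, Z=1) weight 1/6
  (X=0, Y=1, Z=1) weight 1/12
  (X=1, Y=0, Z=0) weight 3/80
  (X=1, Y=1, Z=0) weight 9/160
Group by X:
  weight(X=0) = 1/4
  weight(X=1) = 3/32
Total weight = 1/4 + 3/32 = 11/32
P(X=0 | obs) = 1/4 / 11/32 = 8/11
P(X=1 | obs) = 3/32 / 11/32 = 3/11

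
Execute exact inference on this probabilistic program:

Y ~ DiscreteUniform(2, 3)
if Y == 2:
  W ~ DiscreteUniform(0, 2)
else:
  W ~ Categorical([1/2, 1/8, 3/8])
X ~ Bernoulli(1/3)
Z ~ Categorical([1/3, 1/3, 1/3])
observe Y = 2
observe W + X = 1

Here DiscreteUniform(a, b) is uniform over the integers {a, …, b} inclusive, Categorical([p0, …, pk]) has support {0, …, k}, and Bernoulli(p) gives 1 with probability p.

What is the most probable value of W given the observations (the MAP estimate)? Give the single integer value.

argmax_v P(W = v | obs) = 1

Enumerate traces; 6 have nonzero weight after conditioning:
  (Y=2, W=0, X=1, Z=0) weight 1/54
  (Y=2, W=0, X=1, Z=1) weight 1/54
  (Y=2, W=0, X=1, Z=2) weight 1/54
  (Y=2, W=1, X=0, Z=0) weight 1/27
  (Y=2, W=1, X=0, Z=1) weight 1/27
  (Y=2, W=1, X=0, Z=2) weight 1/27
Group by W:
  weight(W=0) = 1/18
  weight(W=1) = 1/9
Total weight = 1/18 + 1/9 = 1/6
P(W=0 | obs) = 1/18 / 1/6 = 1/3
P(W=1 | obs) = 1/9 / 1/6 = 2/3
argmax = 1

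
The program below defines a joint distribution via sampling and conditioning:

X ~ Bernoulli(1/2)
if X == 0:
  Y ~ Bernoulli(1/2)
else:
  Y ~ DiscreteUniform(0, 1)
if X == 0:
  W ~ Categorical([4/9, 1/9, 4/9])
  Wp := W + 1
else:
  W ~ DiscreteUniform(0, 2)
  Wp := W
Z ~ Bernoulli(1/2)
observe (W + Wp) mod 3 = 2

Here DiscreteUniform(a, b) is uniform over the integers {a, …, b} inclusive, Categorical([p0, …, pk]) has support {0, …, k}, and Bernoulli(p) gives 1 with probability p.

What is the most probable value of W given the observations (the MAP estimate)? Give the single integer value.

Enumerate traces; 8 have nonzero weight after conditioning:
  (X=0, Y=0, W=2, Z=0) weight 1/18
  (X=0, Y=0, W=2, Z=1) weight 1/18
  (X=0, Y=1, W=2, Z=0) weight 1/18
  (X=0, Y=1, W=2, Z=1) weight 1/18
  (X=1, Y=0, W=1, Z=0) weight 1/24
  (X=1, Y=0, W=1, Z=1) weight 1/24
  (X=1, Y=1, W=1, Z=0) weight 1/24
  (X=1, Y=1, W=1, Z=1) weight 1/24
Group by W:
  weight(W=1) = 1/6
  weight(W=2) = 2/9
Total weight = 1/6 + 2/9 = 7/18
P(W=1 | obs) = 1/6 / 7/18 = 3/7
P(W=2 | obs) = 2/9 / 7/18 = 4/7
argmax = 2

argmax_v P(W = v | obs) = 2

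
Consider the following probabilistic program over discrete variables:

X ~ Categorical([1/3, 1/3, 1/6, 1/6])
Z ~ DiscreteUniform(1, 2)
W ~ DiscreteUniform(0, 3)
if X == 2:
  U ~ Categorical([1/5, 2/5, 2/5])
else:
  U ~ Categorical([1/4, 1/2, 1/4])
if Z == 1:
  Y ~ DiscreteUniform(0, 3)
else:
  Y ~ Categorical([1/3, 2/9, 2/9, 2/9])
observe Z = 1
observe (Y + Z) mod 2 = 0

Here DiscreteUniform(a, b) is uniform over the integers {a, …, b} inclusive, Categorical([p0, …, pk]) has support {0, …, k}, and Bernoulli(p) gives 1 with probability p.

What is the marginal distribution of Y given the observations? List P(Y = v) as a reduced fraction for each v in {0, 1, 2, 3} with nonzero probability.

P(Y=1) = 1/2, P(Y=3) = 1/2

Enumerate traces; 96 have nonzero weight after conditioning:
  (X=0, Z=1, W=0, U=0, Y=1) weight 1/384
  (X=0, Z=1, W=0, U=0, Y=3) weight 1/384
  (X=0, Z=1, W=0, U=1, Y=1) weight 1/192
  (X=0, Z=1, W=0, U=1, Y=3) weight 1/192
  (X=0, Z=1, W=0, U=2, Y=1) weight 1/384
  (X=0, Z=1, W=0, U=2, Y=3) weight 1/384
  (X=0, Z=1, W=1, U=0, Y=1) weight 1/384
  (X=0, Z=1, W=1, U=0, Y=3) weight 1/384
  … 88 more
Group by Y:
  weight(Y=1) = 1/8
  weight(Y=3) = 1/8
Total weight = 1/8 + 1/8 = 1/4
P(Y=1 | obs) = 1/8 / 1/4 = 1/2
P(Y=3 | obs) = 1/8 / 1/4 = 1/2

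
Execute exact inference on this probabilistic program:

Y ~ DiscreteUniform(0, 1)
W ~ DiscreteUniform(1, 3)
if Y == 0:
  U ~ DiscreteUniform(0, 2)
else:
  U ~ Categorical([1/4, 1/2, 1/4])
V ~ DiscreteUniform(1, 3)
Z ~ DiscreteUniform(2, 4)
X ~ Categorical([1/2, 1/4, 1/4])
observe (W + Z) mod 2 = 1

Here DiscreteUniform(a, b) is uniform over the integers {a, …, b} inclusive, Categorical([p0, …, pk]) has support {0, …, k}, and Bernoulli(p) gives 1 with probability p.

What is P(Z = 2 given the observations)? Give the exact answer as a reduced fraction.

P(Z = 2 | obs) = 2/5

Enumerate traces; 270 have nonzero weight after conditioning:
  (Y=0, W=1, U=0, V=1, Z=2, X=0) weight 1/324
  (Y=0, W=1, U=0, V=1, Z=2, X=1) weight 1/648
  (Y=0, W=1, U=0, V=1, Z=2, X=2) weight 1/648
  (Y=0, W=1, U=0, V=1, Z=4, X=0) weight 1/324
  (Y=0, W=1, U=0, V=1, Z=4, X=1) weight 1/648
  (Y=0, W=1, U=0, V=1, Z=4, X=2) weight 1/648
  (Y=0, W=1, U=0, V=2, Z=2, X=0) weight 1/324
  (Y=0, W=1, U=0, V=2, Z=2, X=1) weight 1/648
  (Y=0, W=2, U=0, V=1, Z=3, X=0) weight 1/324
  … 261 more
Group by Z:
  weight(Z=2) = 2/9
  weight(Z=3) = 1/9
  weight(Z=4) = 2/9
Total weight = 2/9 + 1/9 + 2/9 = 5/9
P(Z=2 | obs) = 2/9 / 5/9 = 2/5
P(Z=3 | obs) = 1/9 / 5/9 = 1/5
P(Z=4 | obs) = 2/9 / 5/9 = 2/5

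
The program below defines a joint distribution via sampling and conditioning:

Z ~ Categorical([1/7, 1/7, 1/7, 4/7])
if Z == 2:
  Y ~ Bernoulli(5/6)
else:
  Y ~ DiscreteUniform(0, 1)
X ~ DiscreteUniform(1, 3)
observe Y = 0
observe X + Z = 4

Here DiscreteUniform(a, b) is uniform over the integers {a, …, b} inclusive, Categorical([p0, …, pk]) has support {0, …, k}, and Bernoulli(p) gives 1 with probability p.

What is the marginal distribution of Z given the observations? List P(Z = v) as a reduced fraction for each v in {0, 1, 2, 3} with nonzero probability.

P(Z=1) = 3/16, P(Z=2) = 1/16, P(Z=3) = 3/4

Enumerate traces; 3 have nonzero weight after conditioning:
  (Z=1, Y=0, X=3) weight 1/42
  (Z=2, Y=0, X=2) weight 1/126
  (Z=3, Y=0, X=1) weight 2/21
Group by Z:
  weight(Z=1) = 1/42
  weight(Z=2) = 1/126
  weight(Z=3) = 2/21
Total weight = 1/42 + 1/126 + 2/21 = 8/63
P(Z=1 | obs) = 1/42 / 8/63 = 3/16
P(Z=2 | obs) = 1/126 / 8/63 = 1/16
P(Z=3 | obs) = 2/21 / 8/63 = 3/4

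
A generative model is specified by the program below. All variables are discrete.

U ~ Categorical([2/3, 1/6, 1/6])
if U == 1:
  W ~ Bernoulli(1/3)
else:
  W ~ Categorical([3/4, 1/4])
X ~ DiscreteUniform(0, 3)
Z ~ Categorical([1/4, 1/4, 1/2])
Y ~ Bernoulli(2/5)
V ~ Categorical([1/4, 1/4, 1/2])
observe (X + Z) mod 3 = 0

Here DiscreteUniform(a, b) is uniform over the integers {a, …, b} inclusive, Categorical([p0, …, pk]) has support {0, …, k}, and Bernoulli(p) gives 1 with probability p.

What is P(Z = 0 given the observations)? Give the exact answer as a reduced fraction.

Enumerate traces; 144 have nonzero weight after conditioning:
  (U=0, W=0, X=0, Z=0, Y=0, V=0) weight 3/640
  (U=0, W=0, X=0, Z=0, Y=0, V=1) weight 3/640
  (U=0, W=0, X=0, Z=0, Y=0, V=2) weight 3/320
  (U=0, W=0, X=0, Z=0, Y=1, V=0) weight 1/320
  (U=0, W=0, X=0, Z=0, Y=1, V=1) weight 1/320
  (U=0, W=0, X=0, Z=0, Y=1, V=2) weight 1/160
  (U=0, W=0, X=1, Z=2, Y=0, V=0) weight 3/320
  (U=0, W=0, X=1, Z=2, Y=0, V=1) weight 3/320
  (U=0, W=0, X=2, Z=1, Y=0, V=0) weight 3/640
  … 135 more
Group by Z:
  weight(Z=0) = 1/8
  weight(Z=1) = 1/16
  weight(Z=2) = 1/8
Total weight = 1/8 + 1/16 + 1/8 = 5/16
P(Z=0 | obs) = 1/8 / 5/16 = 2/5
P(Z=1 | obs) = 1/16 / 5/16 = 1/5
P(Z=2 | obs) = 1/8 / 5/16 = 2/5

P(Z = 0 | obs) = 2/5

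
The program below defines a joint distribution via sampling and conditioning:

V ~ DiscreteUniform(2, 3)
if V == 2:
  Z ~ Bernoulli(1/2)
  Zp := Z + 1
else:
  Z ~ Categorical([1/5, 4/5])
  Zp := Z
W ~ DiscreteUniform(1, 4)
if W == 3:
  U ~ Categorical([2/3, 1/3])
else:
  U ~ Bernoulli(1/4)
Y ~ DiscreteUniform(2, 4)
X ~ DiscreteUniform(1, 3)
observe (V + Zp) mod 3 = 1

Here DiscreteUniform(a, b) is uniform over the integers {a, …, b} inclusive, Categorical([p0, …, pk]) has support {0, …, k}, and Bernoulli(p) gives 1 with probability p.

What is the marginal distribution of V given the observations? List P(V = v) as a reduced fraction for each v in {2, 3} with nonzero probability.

Enumerate traces; 144 have nonzero weight after conditioning:
  (V=2, Z=1, W=1, U=0, Y=2, X=1) weight 1/192
  (V=2, Z=1, W=1, U=0, Y=2, X=2) weight 1/192
  (V=2, Z=1, W=1, U=0, Y=2, X=3) weight 1/192
  (V=2, Z=1, W=1, U=0, Y=3, X=1) weight 1/192
  (V=2, Z=1, W=1, U=0, Y=3, X=2) weight 1/192
  (V=2, Z=1, W=1, U=0, Y=3, X=3) weight 1/192
  (V=2, Z=1, W=1, U=0, Y=4, X=1) weight 1/192
  (V=2, Z=1, W=1, U=0, Y=4, X=2) weight 1/192
  (V=3, Z=1, W=1, U=0, Y=2, X=1) weight 1/120
  … 135 more
Group by V:
  weight(V=2) = 1/4
  weight(V=3) = 2/5
Total weight = 1/4 + 2/5 = 13/20
P(V=2 | obs) = 1/4 / 13/20 = 5/13
P(V=3 | obs) = 2/5 / 13/20 = 8/13

P(V=2) = 5/13, P(V=3) = 8/13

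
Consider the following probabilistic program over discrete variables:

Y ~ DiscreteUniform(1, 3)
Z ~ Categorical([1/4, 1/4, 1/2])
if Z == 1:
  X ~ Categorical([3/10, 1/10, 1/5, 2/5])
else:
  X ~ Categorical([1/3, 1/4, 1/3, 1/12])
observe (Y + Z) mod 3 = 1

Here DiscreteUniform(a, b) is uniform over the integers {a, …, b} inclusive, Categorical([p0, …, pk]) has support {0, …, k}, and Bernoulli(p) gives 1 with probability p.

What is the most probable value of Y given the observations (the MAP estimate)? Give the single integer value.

argmax_v P(Y = v | obs) = 2

Enumerate traces; 12 have nonzero weight after conditioning:
  (Y=1, Z=0, X=0) weight 1/36
  (Y=1, Z=0, X=1) weight 1/48
  (Y=1, Z=0, X=2) weight 1/36
  (Y=1, Z=0, X=3) weight 1/144
  (Y=2, Z=2, X=0) weight 1/18
  (Y=2, Z=2, X=1) weight 1/24
  (Y=2, Z=2, X=2) weight 1/18
  (Y=2, Z=2, X=3) weight 1/72
  (Y=3, Z=1, X=0) weight 1/40
  … 3 more
Group by Y:
  weight(Y=1) = 1/12
  weight(Y=2) = 1/6
  weight(Y=3) = 1/12
Total weight = 1/12 + 1/6 + 1/12 = 1/3
P(Y=1 | obs) = 1/12 / 1/3 = 1/4
P(Y=2 | obs) = 1/6 / 1/3 = 1/2
P(Y=3 | obs) = 1/12 / 1/3 = 1/4
argmax = 2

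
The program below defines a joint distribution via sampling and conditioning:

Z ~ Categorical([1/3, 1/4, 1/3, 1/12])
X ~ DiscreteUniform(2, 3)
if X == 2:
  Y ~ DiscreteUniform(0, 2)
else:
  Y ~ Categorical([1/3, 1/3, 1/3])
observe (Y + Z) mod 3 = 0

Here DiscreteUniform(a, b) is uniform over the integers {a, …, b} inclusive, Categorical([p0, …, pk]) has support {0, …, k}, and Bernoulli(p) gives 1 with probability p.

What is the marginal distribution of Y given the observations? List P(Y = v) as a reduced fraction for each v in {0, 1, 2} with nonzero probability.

Enumerate traces; 8 have nonzero weight after conditioning:
  (Z=0, X=2, Y=0) weight 1/18
  (Z=0, X=3, Y=0) weight 1/18
  (Z=1, X=2, Y=2) weight 1/24
  (Z=1, X=3, Y=2) weight 1/24
  (Z=2, X=2, Y=1) weight 1/18
  (Z=2, X=3, Y=1) weight 1/18
  (Z=3, X=2, Y=0) weight 1/72
  (Z=3, X=3, Y=0) weight 1/72
Group by Y:
  weight(Y=0) = 5/36
  weight(Y=1) = 1/9
  weight(Y=2) = 1/12
Total weight = 5/36 + 1/9 + 1/12 = 1/3
P(Y=0 | obs) = 5/36 / 1/3 = 5/12
P(Y=1 | obs) = 1/9 / 1/3 = 1/3
P(Y=2 | obs) = 1/12 / 1/3 = 1/4

P(Y=0) = 5/12, P(Y=1) = 1/3, P(Y=2) = 1/4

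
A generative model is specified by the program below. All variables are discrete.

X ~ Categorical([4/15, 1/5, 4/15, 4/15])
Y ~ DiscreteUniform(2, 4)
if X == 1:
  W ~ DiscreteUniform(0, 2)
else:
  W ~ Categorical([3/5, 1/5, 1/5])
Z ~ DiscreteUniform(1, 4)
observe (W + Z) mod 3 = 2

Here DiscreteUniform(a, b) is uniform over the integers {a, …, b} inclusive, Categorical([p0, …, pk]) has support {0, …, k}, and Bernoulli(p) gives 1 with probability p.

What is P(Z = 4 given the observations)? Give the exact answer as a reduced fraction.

Enumerate traces; 48 have nonzero weight after conditioning:
  (X=0, Y=2, W=0, Z=2) weight 1/75
  (X=0, Y=2, W=1, Z=1) weight 1/225
  (X=0, Y=2, W=1, Z=4) weight 1/225
  (X=0, Y=2, W=2, Z=3) weight 1/225
  (X=0, Y=3, W=0, Z=2) weight 1/75
  (X=0, Y=3, W=1, Z=1) weight 1/225
  (X=0, Y=3, W=1, Z=4) weight 1/225
  (X=0, Y=3, W=2, Z=3) weight 1/225
  … 40 more
Group by Z:
  weight(Z=1) = 17/300
  weight(Z=2) = 41/300
  weight(Z=3) = 17/300
  weight(Z=4) = 17/300
Total weight = 17/300 + 41/300 + 17/300 + 17/300 = 23/75
P(Z=1 | obs) = 17/300 / 23/75 = 17/92
P(Z=2 | obs) = 41/300 / 23/75 = 41/92
P(Z=3 | obs) = 17/300 / 23/75 = 17/92
P(Z=4 | obs) = 17/300 / 23/75 = 17/92

P(Z = 4 | obs) = 17/92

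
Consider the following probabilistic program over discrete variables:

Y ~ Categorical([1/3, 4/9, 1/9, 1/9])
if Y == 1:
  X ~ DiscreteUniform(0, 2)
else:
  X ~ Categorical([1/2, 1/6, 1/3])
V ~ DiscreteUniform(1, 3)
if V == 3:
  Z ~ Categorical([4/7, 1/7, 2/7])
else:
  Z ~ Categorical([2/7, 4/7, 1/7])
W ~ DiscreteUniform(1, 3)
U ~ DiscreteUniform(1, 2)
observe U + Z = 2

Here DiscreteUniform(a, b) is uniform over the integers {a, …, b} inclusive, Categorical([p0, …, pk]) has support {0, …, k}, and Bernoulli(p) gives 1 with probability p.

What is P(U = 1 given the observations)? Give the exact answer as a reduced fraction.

Enumerate traces; 216 have nonzero weight after conditioning:
  (Y=0, X=0, V=1, Z=0, W=1, U=2) weight 1/378
  (Y=0, X=0, V=1, Z=0, W=2, U=2) weight 1/378
  (Y=0, X=0, V=1, Z=0, W=3, U=2) weight 1/378
  (Y=0, X=0, V=1, Z=1, W=1, U=1) weight 1/189
  (Y=0, X=0, V=1, Z=1, W=2, U=1) weight 1/189
  (Y=0, X=0, V=1, Z=1, W=3, U=1) weight 1/189
  (Y=0, X=0, V=2, Z=0, W=1, U=2) weight 1/378
  (Y=0, X=0, V=2, Z=0, W=2, U=2) weight 1/378
  … 208 more
Group by U:
  weight(U=1) = 3/14
  weight(U=2) = 4/21
Total weight = 3/14 + 4/21 = 17/42
P(U=1 | obs) = 3/14 / 17/42 = 9/17
P(U=2 | obs) = 4/21 / 17/42 = 8/17

P(U = 1 | obs) = 9/17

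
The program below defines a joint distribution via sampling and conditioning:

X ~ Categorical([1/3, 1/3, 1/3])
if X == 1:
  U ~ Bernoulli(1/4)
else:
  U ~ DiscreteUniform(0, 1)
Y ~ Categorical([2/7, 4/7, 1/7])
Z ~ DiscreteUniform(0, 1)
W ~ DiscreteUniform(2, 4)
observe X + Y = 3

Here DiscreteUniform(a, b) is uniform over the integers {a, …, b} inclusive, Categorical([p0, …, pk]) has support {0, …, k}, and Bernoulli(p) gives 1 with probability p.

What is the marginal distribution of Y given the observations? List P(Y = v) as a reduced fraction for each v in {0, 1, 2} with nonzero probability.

P(Y=1) = 4/5, P(Y=2) = 1/5

Enumerate traces; 24 have nonzero weight after conditioning:
  (X=1, U=0, Y=2, Z=0, W=2) weight 1/168
  (X=1, U=0, Y=2, Z=0, W=3) weight 1/168
  (X=1, U=0, Y=2, Z=0, W=4) weight 1/168
  (X=1, U=0, Y=2, Z=1, W=2) weight 1/168
  (X=1, U=0, Y=2, Z=1, W=3) weight 1/168
  (X=1, U=0, Y=2, Z=1, W=4) weight 1/168
  (X=1, U=1, Y=2, Z=0, W=2) weight 1/504
  (X=1, U=1, Y=2, Z=0, W=3) weight 1/504
  (X=2, U=0, Y=1, Z=0, W=2) weight 1/63
  … 15 more
Group by Y:
  weight(Y=1) = 4/21
  weight(Y=2) = 1/21
Total weight = 4/21 + 1/21 = 5/21
P(Y=1 | obs) = 4/21 / 5/21 = 4/5
P(Y=2 | obs) = 1/21 / 5/21 = 1/5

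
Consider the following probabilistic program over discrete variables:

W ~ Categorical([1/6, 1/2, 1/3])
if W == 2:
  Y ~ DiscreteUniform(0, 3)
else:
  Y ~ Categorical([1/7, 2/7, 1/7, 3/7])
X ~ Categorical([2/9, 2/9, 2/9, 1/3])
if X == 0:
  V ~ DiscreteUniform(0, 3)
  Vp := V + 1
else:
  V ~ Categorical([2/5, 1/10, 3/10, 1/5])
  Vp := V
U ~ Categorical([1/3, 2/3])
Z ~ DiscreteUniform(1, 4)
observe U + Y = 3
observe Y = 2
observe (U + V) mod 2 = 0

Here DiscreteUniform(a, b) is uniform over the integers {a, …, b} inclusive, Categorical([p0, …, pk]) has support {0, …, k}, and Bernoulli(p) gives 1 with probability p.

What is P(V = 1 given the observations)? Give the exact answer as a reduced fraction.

Enumerate traces; 96 have nonzero weight after conditioning:
  (W=0, Y=2, X=0, V=1, U=1, Z=1) weight 1/4536
  (W=0, Y=2, X=0, V=1, U=1, Z=2) weight 1/4536
  (W=0, Y=2, X=0, V=1, U=1, Z=3) weight 1/4536
  (W=0, Y=2, X=0, V=1, U=1, Z=4) weight 1/4536
  (W=0, Y=2, X=0, V=3, U=1, Z=1) weight 1/4536
  (W=0, Y=2, X=0, V=3, U=1, Z=2) weight 1/4536
  (W=0, Y=2, X=0, V=3, U=1, Z=3) weight 1/4536
  (W=0, Y=2, X=0, V=3, U=1, Z=4) weight 1/4536
  … 88 more
Group by V:
  weight(V=1) = 1/63
  weight(V=3) = 19/756
Total weight = 1/63 + 19/756 = 31/756
P(V=1 | obs) = 1/63 / 31/756 = 12/31
P(V=3 | obs) = 19/756 / 31/756 = 19/31

P(V = 1 | obs) = 12/31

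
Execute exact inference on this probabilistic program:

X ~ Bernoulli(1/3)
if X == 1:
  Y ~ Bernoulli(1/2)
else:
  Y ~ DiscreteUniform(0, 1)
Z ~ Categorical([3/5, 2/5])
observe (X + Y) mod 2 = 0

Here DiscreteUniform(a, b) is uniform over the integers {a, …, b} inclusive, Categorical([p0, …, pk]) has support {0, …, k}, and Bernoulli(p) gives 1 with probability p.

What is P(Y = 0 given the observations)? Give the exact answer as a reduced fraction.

Enumerate traces; 4 have nonzero weight after conditioning:
  (X=0, Y=0, Z=0) weight 1/5
  (X=0, Y=0, Z=1) weight 2/15
  (X=1, Y=1, Z=0) weight 1/10
  (X=1, Y=1, Z=1) weight 1/15
Group by Y:
  weight(Y=0) = 1/3
  weight(Y=1) = 1/6
Total weight = 1/3 + 1/6 = 1/2
P(Y=0 | obs) = 1/3 / 1/2 = 2/3
P(Y=1 | obs) = 1/6 / 1/2 = 1/3

P(Y = 0 | obs) = 2/3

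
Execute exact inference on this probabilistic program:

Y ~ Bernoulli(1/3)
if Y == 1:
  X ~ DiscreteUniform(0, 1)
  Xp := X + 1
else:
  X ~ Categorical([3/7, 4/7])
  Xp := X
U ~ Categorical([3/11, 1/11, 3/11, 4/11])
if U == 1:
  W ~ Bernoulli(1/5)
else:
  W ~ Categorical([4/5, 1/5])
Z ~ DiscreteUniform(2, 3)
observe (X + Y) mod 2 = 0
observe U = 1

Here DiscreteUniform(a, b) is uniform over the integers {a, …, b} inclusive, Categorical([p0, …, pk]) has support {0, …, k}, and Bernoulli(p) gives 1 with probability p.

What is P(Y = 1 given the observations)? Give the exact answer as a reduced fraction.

Enumerate traces; 8 have nonzero weight after conditioning:
  (Y=0, X=0, U=1, W=0, Z=2) weight 4/385
  (Y=0, X=0, U=1, W=0, Z=3) weight 4/385
  (Y=0, X=0, U=1, W=1, Z=2) weight 1/385
  (Y=0, X=0, U=1, W=1, Z=3) weight 1/385
  (Y=1, X=1, U=1, W=0, Z=2) weight 1/165
  (Y=1, X=1, U=1, W=0, Z=3) weight 1/165
  (Y=1, X=1, U=1, W=1, Z=2) weight 1/660
  (Y=1, X=1, U=1, W=1, Z=3) weight 1/660
Group by Y:
  weight(Y=0) = 2/77
  weight(Y=1) = 1/66
Total weight = 2/77 + 1/66 = 19/462
P(Y=0 | obs) = 2/77 / 19/462 = 12/19
P(Y=1 | obs) = 1/66 / 19/462 = 7/19

P(Y = 1 | obs) = 7/19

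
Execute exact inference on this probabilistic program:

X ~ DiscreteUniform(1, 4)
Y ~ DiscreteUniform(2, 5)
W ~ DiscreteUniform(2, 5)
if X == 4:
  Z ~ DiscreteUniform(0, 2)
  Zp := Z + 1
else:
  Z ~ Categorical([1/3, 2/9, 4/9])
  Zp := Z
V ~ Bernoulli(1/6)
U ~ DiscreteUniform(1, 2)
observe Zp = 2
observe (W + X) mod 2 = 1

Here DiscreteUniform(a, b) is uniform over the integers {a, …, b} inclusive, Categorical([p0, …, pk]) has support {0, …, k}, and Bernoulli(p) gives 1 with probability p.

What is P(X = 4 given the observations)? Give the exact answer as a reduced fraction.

Enumerate traces; 128 have nonzero weight after conditioning:
  (X=1, Y=2, W=2, Z=2, V=0, U=1) weight 5/1728
  (X=1, Y=2, W=2, Z=2, V=0, U=2) weight 5/1728
  (X=1, Y=2, W=2, Z=2, V=1, U=1) weight 1/1728
  (X=1, Y=2, W=2, Z=2, V=1, U=2) weight 1/1728
  (X=1, Y=2, W=4, Z=2, V=0, U=1) weight 5/1728
  (X=1, Y=2, W=4, Z=2, V=0, U=2) weight 5/1728
  (X=1, Y=2, W=4, Z=2, V=1, U=1) weight 1/1728
  (X=1, Y=2, W=4, Z=2, V=1, U=2) weight 1/1728
  (X=2, Y=2, W=3, Z=2, V=0, U=1) weight 5/1728
  (X=3, Y=2, W=2, Z=2, V=0, U=1) weight 5/1728
  … 118 more
Group by X:
  weight(X=1) = 1/18
  weight(X=2) = 1/18
  weight(X=3) = 1/18
  weight(X=4) = 1/24
Total weight = 1/18 + 1/18 + 1/18 + 1/24 = 5/24
P(X=1 | obs) = 1/18 / 5/24 = 4/15
P(X=2 | obs) = 1/18 / 5/24 = 4/15
P(X=3 | obs) = 1/18 / 5/24 = 4/15
P(X=4 | obs) = 1/24 / 5/24 = 1/5

P(X = 4 | obs) = 1/5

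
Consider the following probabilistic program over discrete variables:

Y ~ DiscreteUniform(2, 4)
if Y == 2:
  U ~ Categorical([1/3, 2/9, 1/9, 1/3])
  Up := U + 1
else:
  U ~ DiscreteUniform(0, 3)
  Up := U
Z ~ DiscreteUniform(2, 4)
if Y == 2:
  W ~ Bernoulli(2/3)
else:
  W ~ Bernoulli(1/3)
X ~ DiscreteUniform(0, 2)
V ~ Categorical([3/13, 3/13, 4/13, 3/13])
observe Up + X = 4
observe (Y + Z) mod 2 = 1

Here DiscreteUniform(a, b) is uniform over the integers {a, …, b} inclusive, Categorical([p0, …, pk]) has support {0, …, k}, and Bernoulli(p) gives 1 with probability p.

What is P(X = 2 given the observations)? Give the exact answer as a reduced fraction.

P(X = 2 | obs) = 35/78

Enumerate traces; 72 have nonzero weight after conditioning:
  (Y=2, U=1, Z=3, W=0, X=2, V=0) weight 2/3159
  (Y=2, U=1, Z=3, W=0, X=2, V=1) weight 2/3159
  (Y=2, U=1, Z=3, W=0, X=2, V=2) weight 8/9477
  (Y=2, U=1, Z=3, W=0, X=2, V=3) weight 2/3159
  (Y=2, U=1, Z=3, W=1, X=2, V=0) weight 4/3159
  (Y=2, U=1, Z=3, W=1, X=2, V=1) weight 4/3159
  (Y=2, U=1, Z=3, W=1, X=2, V=2) weight 16/9477
  (Y=2, U=1, Z=3, W=1, X=2, V=3) weight 4/3159
  (Y=2, U=2, Z=3, W=0, X=1, V=0) weight 1/3159
  (Y=2, U=3, Z=3, W=0, X=0, V=0) weight 1/1053
  … 62 more
Group by X:
  weight(X=0) = 1/81
  weight(X=1) = 31/972
  weight(X=2) = 35/972
Total weight = 1/81 + 31/972 + 35/972 = 13/162
P(X=0 | obs) = 1/81 / 13/162 = 2/13
P(X=1 | obs) = 31/972 / 13/162 = 31/78
P(X=2 | obs) = 35/972 / 13/162 = 35/78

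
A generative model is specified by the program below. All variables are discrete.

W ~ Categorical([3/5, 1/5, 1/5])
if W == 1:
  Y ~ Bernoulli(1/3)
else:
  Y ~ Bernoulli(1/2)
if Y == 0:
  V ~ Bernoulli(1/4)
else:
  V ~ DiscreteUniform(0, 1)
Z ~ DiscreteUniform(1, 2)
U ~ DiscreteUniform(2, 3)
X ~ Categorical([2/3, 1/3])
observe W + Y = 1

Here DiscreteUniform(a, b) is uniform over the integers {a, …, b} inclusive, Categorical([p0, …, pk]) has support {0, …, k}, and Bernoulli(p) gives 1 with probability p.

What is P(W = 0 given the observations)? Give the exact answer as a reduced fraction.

P(W = 0 | obs) = 9/13

Enumerate traces; 32 have nonzero weight after conditioning:
  (W=0, Y=1, V=0, Z=1, U=2, X=0) weight 1/40
  (W=0, Y=1, V=0, Z=1, U=2, X=1) weight 1/80
  (W=0, Y=1, V=0, Z=1, U=3, X=0) weight 1/40
  (W=0, Y=1, V=0, Z=1, U=3, X=1) weight 1/80
  (W=0, Y=1, V=0, Z=2, U=2, X=0) weight 1/40
  (W=0, Y=1, V=0, Z=2, U=2, X=1) weight 1/80
  (W=0, Y=1, V=0, Z=2, U=3, X=0) weight 1/40
  (W=0, Y=1, V=0, Z=2, U=3, X=1) weight 1/80
  (W=1, Y=0, V=0, Z=1, U=2, X=0) weight 1/60
  … 23 more
Group by W:
  weight(W=0) = 3/10
  weight(W=1) = 2/15
Total weight = 3/10 + 2/15 = 13/30
P(W=0 | obs) = 3/10 / 13/30 = 9/13
P(W=1 | obs) = 2/15 / 13/30 = 4/13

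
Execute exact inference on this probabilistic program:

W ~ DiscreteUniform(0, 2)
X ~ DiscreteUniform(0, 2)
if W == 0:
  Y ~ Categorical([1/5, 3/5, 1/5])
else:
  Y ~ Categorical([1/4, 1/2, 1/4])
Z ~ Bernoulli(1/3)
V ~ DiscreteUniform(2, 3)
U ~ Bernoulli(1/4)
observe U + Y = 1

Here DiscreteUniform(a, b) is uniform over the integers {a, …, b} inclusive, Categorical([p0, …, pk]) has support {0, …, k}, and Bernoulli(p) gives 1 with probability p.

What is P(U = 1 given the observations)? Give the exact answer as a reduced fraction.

P(U = 1 | obs) = 7/55

Enumerate traces; 72 have nonzero weight after conditioning:
  (W=0, X=0, Y=0, Z=0, V=2, U=1) weight 1/540
  (W=0, X=0, Y=0, Z=0, V=3, U=1) weight 1/540
  (W=0, X=0, Y=0, Z=1, V=2, U=1) weight 1/1080
  (W=0, X=0, Y=0, Z=1, V=3, U=1) weight 1/1080
  (W=0, X=0, Y=1, Z=0, V=2, U=0) weight 1/60
  (W=0, X=0, Y=1, Z=0, V=3, U=0) weight 1/60
  (W=0, X=0, Y=1, Z=1, V=2, U=0) weight 1/120
  (W=0, X=0, Y=1, Z=1, V=3, U=0) weight 1/120
  … 64 more
Group by U:
  weight(U=0) = 2/5
  weight(U=1) = 7/120
Total weight = 2/5 + 7/120 = 11/24
P(U=0 | obs) = 2/5 / 11/24 = 48/55
P(U=1 | obs) = 7/120 / 11/24 = 7/55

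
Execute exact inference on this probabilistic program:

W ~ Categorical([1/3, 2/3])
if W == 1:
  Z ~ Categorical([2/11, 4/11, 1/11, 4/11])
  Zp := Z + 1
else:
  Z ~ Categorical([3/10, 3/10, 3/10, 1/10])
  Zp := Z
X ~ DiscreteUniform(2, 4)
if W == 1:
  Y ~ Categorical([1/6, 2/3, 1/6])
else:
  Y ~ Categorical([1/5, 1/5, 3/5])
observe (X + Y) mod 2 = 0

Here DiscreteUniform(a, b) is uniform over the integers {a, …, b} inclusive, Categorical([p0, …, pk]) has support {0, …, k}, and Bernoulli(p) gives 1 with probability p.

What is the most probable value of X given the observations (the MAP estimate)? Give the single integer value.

Enumerate traces; 40 have nonzero weight after conditioning:
  (W=0, Z=0, X=2, Y=0) weight 1/150
  (W=0, Z=0, X=2, Y=2) weight 1/50
  (W=0, Z=0, X=3, Y=1) weight 1/150
  (W=0, Z=0, X=4, Y=0) weight 1/150
  (W=0, Z=0, X=4, Y=2) weight 1/50
  (W=0, Z=1, X=2, Y=0) weight 1/150
  (W=0, Z=1, X=2, Y=2) weight 1/50
  (W=0, Z=1, X=3, Y=1) weight 1/150
  … 32 more
Group by X:
  weight(X=2) = 22/135
  weight(X=3) = 23/135
  weight(X=4) = 22/135
Total weight = 22/135 + 23/135 + 22/135 = 67/135
P(X=2 | obs) = 22/135 / 67/135 = 22/67
P(X=3 | obs) = 23/135 / 67/135 = 23/67
P(X=4 | obs) = 22/135 / 67/135 = 22/67
argmax = 3

argmax_v P(X = v | obs) = 3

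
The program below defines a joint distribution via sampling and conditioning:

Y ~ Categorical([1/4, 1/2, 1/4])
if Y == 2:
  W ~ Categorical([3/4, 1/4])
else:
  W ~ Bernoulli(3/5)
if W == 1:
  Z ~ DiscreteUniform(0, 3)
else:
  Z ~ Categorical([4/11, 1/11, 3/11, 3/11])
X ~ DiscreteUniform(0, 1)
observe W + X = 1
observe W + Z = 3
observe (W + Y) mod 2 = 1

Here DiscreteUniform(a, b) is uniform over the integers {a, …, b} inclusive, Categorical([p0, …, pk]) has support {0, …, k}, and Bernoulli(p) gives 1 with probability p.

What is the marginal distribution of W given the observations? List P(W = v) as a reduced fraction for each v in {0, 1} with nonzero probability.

P(W=0) = 192/379, P(W=1) = 187/379

Enumerate traces; 3 have nonzero weight after conditioning:
  (Y=0, W=1, Z=2, X=0) weight 3/160
  (Y=1, W=0, Z=3, X=1) weight 3/110
  (Y=2, W=1, Z=2, X=0) weight 1/128
Group by W:
  weight(W=0) = 3/110
  weight(W=1) = 17/640
Total weight = 3/110 + 17/640 = 379/7040
P(W=0 | obs) = 3/110 / 379/7040 = 192/379
P(W=1 | obs) = 17/640 / 379/7040 = 187/379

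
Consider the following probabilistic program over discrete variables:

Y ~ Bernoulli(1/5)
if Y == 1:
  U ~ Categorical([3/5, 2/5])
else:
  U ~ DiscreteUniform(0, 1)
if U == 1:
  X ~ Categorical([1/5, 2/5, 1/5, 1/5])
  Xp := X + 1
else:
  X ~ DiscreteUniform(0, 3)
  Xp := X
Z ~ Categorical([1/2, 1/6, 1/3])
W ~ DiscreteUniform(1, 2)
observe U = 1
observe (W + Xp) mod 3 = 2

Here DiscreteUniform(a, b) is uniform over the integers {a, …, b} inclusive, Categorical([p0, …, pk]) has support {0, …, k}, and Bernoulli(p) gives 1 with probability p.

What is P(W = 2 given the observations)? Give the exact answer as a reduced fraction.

Enumerate traces; 18 have nonzero weight after conditioning:
  (Y=0, U=1, X=0, Z=0, W=1) weight 1/50
  (Y=0, U=1, X=0, Z=1, W=1) weight 1/150
  (Y=0, U=1, X=0, Z=2, W=1) weight 1/75
  (Y=0, U=1, X=2, Z=0, W=2) weight 1/50
  (Y=0, U=1, X=2, Z=1, W=2) weight 1/150
  (Y=0, U=1, X=2, Z=2, W=2) weight 1/75
  (Y=0, U=1, X=3, Z=0, W=1) weight 1/50
  (Y=0, U=1, X=3, Z=1, W=1) weight 1/150
  … 10 more
Group by W:
  weight(W=1) = 12/125
  weight(W=2) = 6/125
Total weight = 12/125 + 6/125 = 18/125
P(W=1 | obs) = 12/125 / 18/125 = 2/3
P(W=2 | obs) = 6/125 / 18/125 = 1/3

P(W = 2 | obs) = 1/3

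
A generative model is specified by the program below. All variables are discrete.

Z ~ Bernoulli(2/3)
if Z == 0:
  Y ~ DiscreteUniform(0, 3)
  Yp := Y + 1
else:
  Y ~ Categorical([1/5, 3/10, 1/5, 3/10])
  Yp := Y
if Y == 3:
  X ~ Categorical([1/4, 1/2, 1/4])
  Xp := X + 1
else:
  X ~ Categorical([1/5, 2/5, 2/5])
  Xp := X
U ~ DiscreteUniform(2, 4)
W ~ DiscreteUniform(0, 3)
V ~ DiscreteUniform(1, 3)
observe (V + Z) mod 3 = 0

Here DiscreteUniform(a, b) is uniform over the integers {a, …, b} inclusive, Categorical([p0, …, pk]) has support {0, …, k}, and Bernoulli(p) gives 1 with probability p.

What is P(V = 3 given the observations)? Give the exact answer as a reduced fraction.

P(V = 3 | obs) = 1/3

Enumerate traces; 288 have nonzero weight after conditioning:
  (Z=0, Y=0, X=0, U=2, W=0, V=3) weight 1/2160
  (Z=0, Y=0, X=0, U=2, W=1, V=3) weight 1/2160
  (Z=0, Y=0, X=0, U=2, W=2, V=3) weight 1/2160
  (Z=0, Y=0, X=0, U=2, W=3, V=3) weight 1/2160
  (Z=0, Y=0, X=0, U=3, W=0, V=3) weight 1/2160
  (Z=0, Y=0, X=0, U=3, W=1, V=3) weight 1/2160
  (Z=0, Y=0, X=0, U=3, W=2, V=3) weight 1/2160
  (Z=0, Y=0, X=0, U=3, W=3, V=3) weight 1/2160
  (Z=1, Y=0, X=0, U=2, W=0, V=2) weight 1/1350
  … 279 more
Group by V:
  weight(V=2) = 2/9
  weight(V=3) = 1/9
Total weight = 2/9 + 1/9 = 1/3
P(V=2 | obs) = 2/9 / 1/3 = 2/3
P(V=3 | obs) = 1/9 / 1/3 = 1/3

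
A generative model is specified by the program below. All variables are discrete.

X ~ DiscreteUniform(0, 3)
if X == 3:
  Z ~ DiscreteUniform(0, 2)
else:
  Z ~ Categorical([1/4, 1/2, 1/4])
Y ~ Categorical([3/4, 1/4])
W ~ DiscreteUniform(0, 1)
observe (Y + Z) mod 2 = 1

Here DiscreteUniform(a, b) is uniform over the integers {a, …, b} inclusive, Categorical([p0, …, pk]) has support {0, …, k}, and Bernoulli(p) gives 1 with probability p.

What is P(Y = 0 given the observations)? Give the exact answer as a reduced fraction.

P(Y = 0 | obs) = 33/46

Enumerate traces; 24 have nonzero weight after conditioning:
  (X=0, Z=0, Y=1, W=0) weight 1/128
  (X=0, Z=0, Y=1, W=1) weight 1/128
  (X=0, Z=1, Y=0, W=0) weight 3/64
  (X=0, Z=1, Y=0, W=1) weight 3/64
  (X=0, Z=2, Y=1, W=0) weight 1/128
  (X=0, Z=2, Y=1, W=1) weight 1/128
  (X=1, Z=0, Y=1, W=0) weight 1/128
  (X=1, Z=0, Y=1, W=1) weight 1/128
  … 16 more
Group by Y:
  weight(Y=0) = 11/32
  weight(Y=1) = 13/96
Total weight = 11/32 + 13/96 = 23/48
P(Y=0 | obs) = 11/32 / 23/48 = 33/46
P(Y=1 | obs) = 13/96 / 23/48 = 13/46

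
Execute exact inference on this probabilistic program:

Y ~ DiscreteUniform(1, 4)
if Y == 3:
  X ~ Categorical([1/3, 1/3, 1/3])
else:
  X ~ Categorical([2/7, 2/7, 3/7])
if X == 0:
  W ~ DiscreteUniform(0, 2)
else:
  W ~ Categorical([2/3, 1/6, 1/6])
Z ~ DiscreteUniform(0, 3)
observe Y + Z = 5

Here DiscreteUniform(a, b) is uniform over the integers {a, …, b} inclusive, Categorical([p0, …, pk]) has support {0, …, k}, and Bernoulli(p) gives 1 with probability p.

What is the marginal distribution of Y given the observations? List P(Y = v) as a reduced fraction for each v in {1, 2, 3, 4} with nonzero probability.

P(Y=2) = 1/3, P(Y=3) = 1/3, P(Y=4) = 1/3

Enumerate traces; 27 have nonzero weight after conditioning:
  (Y=2, X=0, W=0, Z=3) weight 1/168
  (Y=2, X=0, W=1, Z=3) weight 1/168
  (Y=2, X=0, W=2, Z=3) weight 1/168
  (Y=2, X=1, W=0, Z=3) weight 1/84
  (Y=2, X=1, W=1, Z=3) weight 1/336
  (Y=2, X=1, W=2, Z=3) weight 1/336
  (Y=2, X=2, W=0, Z=3) weight 1/56
  (Y=2, X=2, W=1, Z=3) weight 1/224
  (Y=3, X=0, W=0, Z=2) weight 1/144
  (Y=4, X=0, W=0, Z=1) weight 1/168
  … 17 more
Group by Y:
  weight(Y=2) = 1/16
  weight(Y=3) = 1/16
  weight(Y=4) = 1/16
Total weight = 1/16 + 1/16 + 1/16 = 3/16
P(Y=2 | obs) = 1/16 / 3/16 = 1/3
P(Y=3 | obs) = 1/16 / 3/16 = 1/3
P(Y=4 | obs) = 1/16 / 3/16 = 1/3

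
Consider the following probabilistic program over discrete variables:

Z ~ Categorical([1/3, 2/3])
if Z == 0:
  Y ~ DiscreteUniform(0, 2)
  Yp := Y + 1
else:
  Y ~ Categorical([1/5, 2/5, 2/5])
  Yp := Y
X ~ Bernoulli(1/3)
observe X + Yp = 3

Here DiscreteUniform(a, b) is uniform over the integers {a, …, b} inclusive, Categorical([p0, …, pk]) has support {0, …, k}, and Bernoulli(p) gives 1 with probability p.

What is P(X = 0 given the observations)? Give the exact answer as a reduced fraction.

Enumerate traces; 3 have nonzero weight after conditioning:
  (Z=0, Y=1, X=1) weight 1/27
  (Z=0, Y=2, X=0) weight 2/27
  (Z=1, Y=2, X=1) weight 4/45
Group by X:
  weight(X=0) = 2/27
  weight(X=1) = 17/135
Total weight = 2/27 + 17/135 = 1/5
P(X=0 | obs) = 2/27 / 1/5 = 10/27
P(X=1 | obs) = 17/135 / 1/5 = 17/27

P(X = 0 | obs) = 10/27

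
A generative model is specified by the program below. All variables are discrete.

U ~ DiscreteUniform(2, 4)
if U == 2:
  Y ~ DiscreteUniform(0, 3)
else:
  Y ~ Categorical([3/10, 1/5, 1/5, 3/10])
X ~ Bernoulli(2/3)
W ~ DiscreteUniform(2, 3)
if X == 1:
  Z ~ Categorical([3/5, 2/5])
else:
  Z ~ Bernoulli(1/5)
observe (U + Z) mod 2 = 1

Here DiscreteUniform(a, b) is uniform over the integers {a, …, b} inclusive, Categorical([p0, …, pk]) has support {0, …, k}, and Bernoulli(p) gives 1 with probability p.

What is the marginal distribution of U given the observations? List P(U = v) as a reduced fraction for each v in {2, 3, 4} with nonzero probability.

P(U=2) = 1/4, P(U=3) = 1/2, P(U=4) = 1/4

Enumerate traces; 48 have nonzero weight after conditioning:
  (U=2, Y=0, X=0, W=2, Z=1) weight 1/360
  (U=2, Y=0, X=0, W=3, Z=1) weight 1/360
  (U=2, Y=0, X=1, W=2, Z=1) weight 1/90
  (U=2, Y=0, X=1, W=3, Z=1) weight 1/90
  (U=2, Y=1, X=0, W=2, Z=1) weight 1/360
  (U=2, Y=1, X=0, W=3, Z=1) weight 1/360
  (U=2, Y=1, X=1, W=2, Z=1) weight 1/90
  (U=2, Y=1, X=1, W=3, Z=1) weight 1/90
  (U=3, Y=0, X=0, W=2, Z=0) weight 1/75
  (U=4, Y=0, X=0, W=2, Z=1) weight 1/300
  … 38 more
Group by U:
  weight(U=2) = 1/9
  weight(U=3) = 2/9
  weight(U=4) = 1/9
Total weight = 1/9 + 2/9 + 1/9 = 4/9
P(U=2 | obs) = 1/9 / 4/9 = 1/4
P(U=3 | obs) = 2/9 / 4/9 = 1/2
P(U=4 | obs) = 1/9 / 4/9 = 1/4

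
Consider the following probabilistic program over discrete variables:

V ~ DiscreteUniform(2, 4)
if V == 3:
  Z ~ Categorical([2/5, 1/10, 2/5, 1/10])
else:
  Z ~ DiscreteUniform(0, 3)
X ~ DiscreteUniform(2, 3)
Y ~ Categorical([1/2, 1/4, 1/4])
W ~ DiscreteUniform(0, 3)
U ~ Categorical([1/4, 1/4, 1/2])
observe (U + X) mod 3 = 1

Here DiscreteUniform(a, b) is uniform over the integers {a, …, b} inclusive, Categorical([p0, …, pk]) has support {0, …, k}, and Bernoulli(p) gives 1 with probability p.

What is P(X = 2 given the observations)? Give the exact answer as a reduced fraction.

Enumerate traces; 288 have nonzero weight after conditioning:
  (V=2, Z=0, X=2, Y=0, W=0, U=2) weight 1/384
  (V=2, Z=0, X=2, Y=0, W=1, U=2) weight 1/384
  (V=2, Z=0, X=2, Y=0, W=2, U=2) weight 1/384
  (V=2, Z=0, X=2, Y=0, W=3, U=2) weight 1/384
  (V=2, Z=0, X=2, Y=1, W=0, U=2) weight 1/768
  (V=2, Z=0, X=2, Y=1, W=1, U=2) weight 1/768
  (V=2, Z=0, X=2, Y=1, W=2, U=2) weight 1/768
  (V=2, Z=0, X=2, Y=1, W=3, U=2) weight 1/768
  (V=2, Z=0, X=3, Y=0, W=0, U=1) weight 1/768
  … 279 more
Group by X:
  weight(X=2) = 1/4
  weight(X=3) = 1/8
Total weight = 1/4 + 1/8 = 3/8
P(X=2 | obs) = 1/4 / 3/8 = 2/3
P(X=3 | obs) = 1/8 / 3/8 = 1/3

P(X = 2 | obs) = 2/3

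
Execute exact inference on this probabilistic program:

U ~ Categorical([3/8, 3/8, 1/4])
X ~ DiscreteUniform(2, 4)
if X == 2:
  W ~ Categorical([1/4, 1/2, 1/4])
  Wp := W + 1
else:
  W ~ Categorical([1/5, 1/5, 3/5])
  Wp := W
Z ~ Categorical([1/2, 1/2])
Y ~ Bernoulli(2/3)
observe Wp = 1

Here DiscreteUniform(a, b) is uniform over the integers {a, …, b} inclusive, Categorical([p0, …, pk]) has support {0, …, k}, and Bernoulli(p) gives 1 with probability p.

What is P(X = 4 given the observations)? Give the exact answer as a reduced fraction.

P(X = 4 | obs) = 4/13

Enumerate traces; 36 have nonzero weight after conditioning:
  (U=0, X=2, W=0, Z=0, Y=0) weight 1/192
  (U=0, X=2, W=0, Z=0, Y=1) weight 1/96
  (U=0, X=2, W=0, Z=1, Y=0) weight 1/192
  (U=0, X=2, W=0, Z=1, Y=1) weight 1/96
  (U=0, X=3, W=1, Z=0, Y=0) weight 1/240
  (U=0, X=3, W=1, Z=0, Y=1) weight 1/120
  (U=0, X=3, W=1, Z=1, Y=0) weight 1/240
  (U=0, X=3, W=1, Z=1, Y=1) weight 1/120
  (U=0, X=4, W=1, Z=0, Y=0) weight 1/240
  … 27 more
Group by X:
  weight(X=2) = 1/12
  weight(X=3) = 1/15
  weight(X=4) = 1/15
Total weight = 1/12 + 1/15 + 1/15 = 13/60
P(X=2 | obs) = 1/12 / 13/60 = 5/13
P(X=3 | obs) = 1/15 / 13/60 = 4/13
P(X=4 | obs) = 1/15 / 13/60 = 4/13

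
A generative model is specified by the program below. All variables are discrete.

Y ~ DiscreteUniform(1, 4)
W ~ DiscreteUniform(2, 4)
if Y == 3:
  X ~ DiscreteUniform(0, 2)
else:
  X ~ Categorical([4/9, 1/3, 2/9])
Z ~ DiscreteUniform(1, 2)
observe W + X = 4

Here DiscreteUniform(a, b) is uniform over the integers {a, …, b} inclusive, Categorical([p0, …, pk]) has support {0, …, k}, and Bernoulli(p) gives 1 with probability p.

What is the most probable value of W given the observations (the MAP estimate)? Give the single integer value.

Enumerate traces; 24 have nonzero weight after conditioning:
  (Y=1, W=2, X=2, Z=1) weight 1/108
  (Y=1, W=2, X=2, Z=2) weight 1/108
  (Y=1, W=3, X=1, Z=1) weight 1/72
  (Y=1, W=3, X=1, Z=2) weight 1/72
  (Y=1, W=4, X=0, Z=1) weight 1/54
  (Y=1, W=4, X=0, Z=2) weight 1/54
  (Y=2, W=2, X=2, Z=1) weight 1/108
  (Y=2, W=2, X=2, Z=2) weight 1/108
  … 16 more
Group by W:
  weight(W=2) = 1/12
  weight(W=3) = 1/9
  weight(W=4) = 5/36
Total weight = 1/12 + 1/9 + 5/36 = 1/3
P(W=2 | obs) = 1/12 / 1/3 = 1/4
P(W=3 | obs) = 1/9 / 1/3 = 1/3
P(W=4 | obs) = 5/36 / 1/3 = 5/12
argmax = 4

argmax_v P(W = v | obs) = 4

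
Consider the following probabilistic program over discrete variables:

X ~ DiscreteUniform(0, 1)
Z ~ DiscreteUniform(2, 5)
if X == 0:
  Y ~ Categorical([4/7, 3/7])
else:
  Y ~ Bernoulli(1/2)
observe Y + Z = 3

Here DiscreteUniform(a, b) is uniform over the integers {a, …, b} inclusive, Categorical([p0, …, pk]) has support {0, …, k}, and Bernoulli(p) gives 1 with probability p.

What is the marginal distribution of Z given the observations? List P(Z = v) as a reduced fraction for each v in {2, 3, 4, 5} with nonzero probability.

P(Z=2) = 13/28, P(Z=3) = 15/28

Enumerate traces; 4 have nonzero weight after conditioning:
  (X=0, Z=2, Y=1) weight 3/56
  (X=0, Z=3, Y=0) weight 1/14
  (X=1, Z=2, Y=1) weight 1/16
  (X=1, Z=3, Y=0) weight 1/16
Group by Z:
  weight(Z=2) = 13/112
  weight(Z=3) = 15/112
Total weight = 13/112 + 15/112 = 1/4
P(Z=2 | obs) = 13/112 / 1/4 = 13/28
P(Z=3 | obs) = 15/112 / 1/4 = 15/28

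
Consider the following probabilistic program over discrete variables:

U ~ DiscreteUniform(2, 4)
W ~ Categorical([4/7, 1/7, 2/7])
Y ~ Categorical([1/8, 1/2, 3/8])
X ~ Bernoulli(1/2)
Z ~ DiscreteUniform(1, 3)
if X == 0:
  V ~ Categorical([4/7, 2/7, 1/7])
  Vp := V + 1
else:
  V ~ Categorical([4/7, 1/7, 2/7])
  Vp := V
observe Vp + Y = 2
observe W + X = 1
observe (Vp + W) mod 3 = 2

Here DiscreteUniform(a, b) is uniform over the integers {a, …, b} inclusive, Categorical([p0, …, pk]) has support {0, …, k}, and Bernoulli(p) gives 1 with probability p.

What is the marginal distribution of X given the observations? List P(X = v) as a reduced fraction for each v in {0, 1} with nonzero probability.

P(X=0) = 2/3, P(X=1) = 1/3

Enumerate traces; 18 have nonzero weight after conditioning:
  (U=2, W=0, Y=0, X=1, Z=1, V=2) weight 1/882
  (U=2, W=0, Y=0, X=1, Z=2, V=2) weight 1/882
  (U=2, W=0, Y=0, X=1, Z=3, V=2) weight 1/882
  (U=2, W=1, Y=1, X=0, Z=1, V=0) weight 1/441
  (U=2, W=1, Y=1, X=0, Z=2, V=0) weight 1/441
  (U=2, W=1, Y=1, X=0, Z=3, V=0) weight 1/441
  (U=3, W=0, Y=0, X=1, Z=1, V=2) weight 1/882
  (U=3, W=0, Y=0, X=1, Z=2, V=2) weight 1/882
  … 10 more
Group by X:
  weight(X=0) = 1/49
  weight(X=1) = 1/98
Total weight = 1/49 + 1/98 = 3/98
P(X=0 | obs) = 1/49 / 3/98 = 2/3
P(X=1 | obs) = 1/98 / 3/98 = 1/3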